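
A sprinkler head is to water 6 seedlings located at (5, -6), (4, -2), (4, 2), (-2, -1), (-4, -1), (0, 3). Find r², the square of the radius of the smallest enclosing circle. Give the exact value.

2809/98

By Welzl's lemma the MEC is supported by two points (diametrically opposite) or three points (on a circumcircle).
The minimum enclosing circle is determined by three boundary points: (5, -6), (-4, -1), (0, 3).
Their circumcentre is (17/14, -31/14) with r² = 2809/98.
The farthest remaining point (4, 2) is at distance² 2501/98 ≤ 2809/98.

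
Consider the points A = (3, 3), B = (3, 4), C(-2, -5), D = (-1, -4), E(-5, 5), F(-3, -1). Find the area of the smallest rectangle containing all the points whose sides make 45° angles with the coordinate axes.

In coordinates u = x + y, v = x − y the rectangle is axis-aligned; the map (x,y)→(u,v) scales areas by 2.
u-values: 6, 7, -7, -5, 0, -4; range = 7 − (-7) = 14.
v-values: 0, -1, 3, 3, -10, -2; range = 3 − (-10) = 13.
Area = (14 × 13) / 2 = 91.

91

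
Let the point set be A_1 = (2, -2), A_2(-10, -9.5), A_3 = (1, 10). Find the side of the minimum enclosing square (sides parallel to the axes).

19.5

The bounding box has width 12 and height 19.5.
An axis-aligned square enclosing the set must have side ≥ max(width, height).
So the minimum side is max(12, 19.5) = 19.5.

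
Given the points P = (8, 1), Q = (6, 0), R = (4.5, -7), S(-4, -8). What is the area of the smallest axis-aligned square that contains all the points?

The bounding box has width 12 and height 9.
An axis-aligned square enclosing the set must have side ≥ max(width, height).
So the minimum side is max(12, 9) = 12.
Area = 12² = 144.

144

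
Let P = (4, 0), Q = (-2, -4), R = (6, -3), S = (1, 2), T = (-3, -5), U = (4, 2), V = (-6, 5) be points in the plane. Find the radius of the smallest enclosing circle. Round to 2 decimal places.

The minimum enclosing circle of a finite set is fixed by two of the points (as a diameter) or three (as a circumcircle).
The farthest pair is R–V with squared distance 208. The circle on this segment as diameter has centre (0, 1) and r² = 208/4 = 52.
Check P: distance² to centre = 17 ≤ 52, so it lies inside.
All remaining points lie in this disk, and no smaller disk contains both endpoints, so this is the minimum enclosing circle.
r = √52 ≈ 7.21.

7.21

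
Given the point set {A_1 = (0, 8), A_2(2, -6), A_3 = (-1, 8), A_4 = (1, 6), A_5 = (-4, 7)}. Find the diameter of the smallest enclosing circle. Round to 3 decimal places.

14.406

The minimum enclosing circle of a finite set is fixed by two of the points (as a diameter) or three (as a circumcircle).
The minimum enclosing circle is determined by three boundary points: A_2, A_3, A_5.
Their circumcentre is (-5/18, 5/6) with r² = 8405/162.
The farthest remaining point A_1 is at distance² 8333/162 ≤ 8405/162.
Diameter = 2r = 2√(8405/162) ≈ 14.406.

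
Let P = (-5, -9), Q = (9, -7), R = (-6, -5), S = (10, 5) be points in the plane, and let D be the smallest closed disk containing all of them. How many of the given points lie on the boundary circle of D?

A smallest enclosing disk is always determined by at most three of the input points on its boundary.
The farthest pair is P–S with squared distance 421. The circle on this segment as diameter has centre (2.5, -2) and r² = 421/4 = 105.25.
Check Q: distance² to centre = 67.25 ≤ 105.25, so it lies inside.
All remaining points lie in this disk, and no smaller disk contains both endpoints, so this is the minimum enclosing circle.
The points at distance exactly r from the centre are P, S — 2 points.

2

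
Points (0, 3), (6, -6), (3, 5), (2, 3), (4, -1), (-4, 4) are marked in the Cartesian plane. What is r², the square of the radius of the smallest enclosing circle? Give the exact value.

50

A smallest enclosing disk is always determined by at most three of the input points on its boundary.
The farthest pair is (6, -6)–(-4, 4) with squared distance 200. The circle on this segment as diameter has centre (1, -1) and r² = 200/4 = 50.
Check (0, 3): distance² to centre = 17 ≤ 50, so it lies inside.
All remaining points lie in this disk, and no smaller disk contains both endpoints, so this is the minimum enclosing circle.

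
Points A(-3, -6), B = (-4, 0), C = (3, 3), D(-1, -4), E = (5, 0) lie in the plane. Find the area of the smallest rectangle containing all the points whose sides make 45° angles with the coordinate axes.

67.5

In coordinates u = x + y, v = x − y the rectangle is axis-aligned; the map (x,y)→(u,v) scales areas by 2.
u-values: -9, -4, 6, -5, 5; range = 6 − (-9) = 15.
v-values: 3, -4, 0, 3, 5; range = 5 − (-4) = 9.
Area = (15 × 9) / 2 = 67.5.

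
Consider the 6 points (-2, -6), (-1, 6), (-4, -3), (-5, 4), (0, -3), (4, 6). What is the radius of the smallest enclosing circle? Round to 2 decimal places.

The minimum enclosing circle of a finite set is fixed by two of the points (as a diameter) or three (as a circumcircle).
The minimum enclosing circle is determined by three boundary points: (-2, -6), (-5, 4), (4, 6).
Their circumcentre is (0.5625, 0.21875) with r² = 45.2392578125.
The farthest remaining point (-1, 6) is at distance² 35.8642578125 ≤ 45.2392578125.
r = √(45.2392578125) ≈ 6.73.

6.73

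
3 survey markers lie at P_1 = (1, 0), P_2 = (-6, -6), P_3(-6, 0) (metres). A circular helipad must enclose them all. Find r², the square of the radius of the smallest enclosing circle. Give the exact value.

Side lengths²: P_1P_2² = 85, P_1P_3² = 49, P_2P_3² = 36.
Since P_1P_2² = 85 ≥ 49 + 36 = 85, the angle opposite P_1P_2 is not acute, so the smallest enclosing circle has P_1P_2 as diameter.
Centre = midpoint of P_1P_2 = (-2.5, -3), r² = 85/4 = 21.25.

21.25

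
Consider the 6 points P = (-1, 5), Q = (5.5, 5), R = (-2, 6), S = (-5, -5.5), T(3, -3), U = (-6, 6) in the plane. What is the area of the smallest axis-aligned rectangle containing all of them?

x ranges over [-6, 5.5], width 11.5.
y ranges over [-5.5, 6], height 11.5.
Area = 11.5 × 11.5 = 132.25.

132.25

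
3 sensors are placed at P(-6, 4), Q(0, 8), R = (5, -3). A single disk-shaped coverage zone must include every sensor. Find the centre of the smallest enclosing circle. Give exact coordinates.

(3/43, 60/43)

Side lengths²: PQ² = 52, PR² = 170, QR² = 146.
Since PR² = 170 < 146 + 52 = 198, the triangle is acute, so the smallest enclosing circle is the circumcircle.
Circumcentre = (3/43, 60/43), r² = 80665/1849.
Centre = (3/43, 60/43).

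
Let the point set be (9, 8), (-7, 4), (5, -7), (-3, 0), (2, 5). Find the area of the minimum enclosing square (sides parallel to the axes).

256

The bounding box has width 16 and height 15.
An axis-aligned square enclosing the set must have side ≥ max(width, height).
So the minimum side is max(16, 15) = 16.
Area = 16² = 256.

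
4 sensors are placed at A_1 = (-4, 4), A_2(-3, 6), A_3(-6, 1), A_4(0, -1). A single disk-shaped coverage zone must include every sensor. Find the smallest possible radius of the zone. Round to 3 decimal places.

3.901

The minimum enclosing circle of a finite set is fixed by two of the points (as a diameter) or three (as a circumcircle).
The minimum enclosing circle is determined by three boundary points: A_2, A_3, A_4.
Their circumcentre is (-41/18, 13/6) with r² = 2465/162.
The farthest remaining point A_1 is at distance² 1025/162 ≤ 2465/162.
r = √(2465/162) ≈ 3.901.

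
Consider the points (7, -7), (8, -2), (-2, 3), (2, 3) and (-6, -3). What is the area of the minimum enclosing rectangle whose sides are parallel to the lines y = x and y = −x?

In coordinates u = x + y, v = x − y the rectangle is axis-aligned; the map (x,y)→(u,v) scales areas by 2.
u-values: 0, 6, 1, 5, -9; range = 6 − (-9) = 15.
v-values: 14, 10, -5, -1, -3; range = 14 − (-5) = 19.
Area = (15 × 19) / 2 = 142.5.

142.5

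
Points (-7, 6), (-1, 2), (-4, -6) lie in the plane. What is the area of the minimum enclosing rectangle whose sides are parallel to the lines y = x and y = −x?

In coordinates u = x + y, v = x − y the rectangle is axis-aligned; the map (x,y)→(u,v) scales areas by 2.
u-values: -1, 1, -10; range = 1 − (-10) = 11.
v-values: -13, -3, 2; range = 2 − (-13) = 15.
Area = (11 × 15) / 2 = 82.5.

82.5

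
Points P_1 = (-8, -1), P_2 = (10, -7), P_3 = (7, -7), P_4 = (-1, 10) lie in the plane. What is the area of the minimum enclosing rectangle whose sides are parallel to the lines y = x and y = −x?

252

In coordinates u = x + y, v = x − y the rectangle is axis-aligned; the map (x,y)→(u,v) scales areas by 2.
u-values: -9, 3, 0, 9; range = 9 − (-9) = 18.
v-values: -7, 17, 14, -11; range = 17 − (-11) = 28.
Area = (18 × 28) / 2 = 252.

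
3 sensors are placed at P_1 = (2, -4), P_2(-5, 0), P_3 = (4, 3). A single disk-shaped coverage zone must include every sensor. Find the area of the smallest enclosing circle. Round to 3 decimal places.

74.950

Side lengths²: P_1P_2² = 65, P_1P_3² = 53, P_2P_3² = 90.
Since P_2P_3² = 90 < 65 + 53 = 118, the triangle is acute, so the smallest enclosing circle is the circumcircle.
Circumcentre = (-5/38, 15/38), r² = 17225/722.
Area = π·r² = π·17225/722 ≈ 74.950.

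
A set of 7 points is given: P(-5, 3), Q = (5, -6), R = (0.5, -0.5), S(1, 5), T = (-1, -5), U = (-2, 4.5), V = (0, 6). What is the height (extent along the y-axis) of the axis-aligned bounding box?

max y = 6, min y = -6, so height = 12.

12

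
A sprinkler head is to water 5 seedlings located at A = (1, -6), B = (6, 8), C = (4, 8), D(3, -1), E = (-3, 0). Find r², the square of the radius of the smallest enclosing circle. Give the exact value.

55.25

By Welzl's lemma the MEC is supported by two points (diametrically opposite) or three points (on a circumcircle).
The farthest pair is A–B with squared distance 221. The circle on this segment as diameter has centre (3.5, 1) and r² = 221/4 = 55.25.
Check C: distance² to centre = 49.25 ≤ 55.25, so it lies inside.
All remaining points lie in this disk, and no smaller disk contains both endpoints, so this is the minimum enclosing circle.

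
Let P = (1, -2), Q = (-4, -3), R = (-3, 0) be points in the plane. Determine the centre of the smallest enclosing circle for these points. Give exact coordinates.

(-11/7, -15/7)

Side lengths²: PQ² = 26, PR² = 20, QR² = 10.
Since PQ² = 26 < 20 + 10 = 30, the triangle is acute, so the smallest enclosing circle is the circumcircle.
Circumcentre = (-11/7, -15/7), r² = 325/49.
Centre = (-11/7, -15/7).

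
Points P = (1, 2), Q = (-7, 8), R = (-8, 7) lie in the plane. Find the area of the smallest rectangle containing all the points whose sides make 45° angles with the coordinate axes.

In coordinates u = x + y, v = x − y the rectangle is axis-aligned; the map (x,y)→(u,v) scales areas by 2.
u-values: 3, 1, -1; range = 3 − (-1) = 4.
v-values: -1, -15, -15; range = -1 − (-15) = 14.
Area = (4 × 14) / 2 = 28.

28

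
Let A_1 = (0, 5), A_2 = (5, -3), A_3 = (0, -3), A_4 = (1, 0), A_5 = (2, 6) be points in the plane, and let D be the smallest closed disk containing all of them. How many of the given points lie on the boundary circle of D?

3

A smallest enclosing disk is always determined by at most three of the input points on its boundary.
The minimum enclosing circle is determined by three boundary points: A_2, A_3, A_5.
Their circumcentre is (2.5, 7/6) with r² = 425/18.
The farthest remaining point A_1 is at distance² 377/18 ≤ 425/18.
The points at distance exactly r from the centre are A_2, A_3, A_5 — 3 points.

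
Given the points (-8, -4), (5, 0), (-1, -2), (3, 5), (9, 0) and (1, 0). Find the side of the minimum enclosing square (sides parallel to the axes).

The bounding box has width 17 and height 9.
An axis-aligned square enclosing the set must have side ≥ max(width, height).
So the minimum side is max(17, 9) = 17.

17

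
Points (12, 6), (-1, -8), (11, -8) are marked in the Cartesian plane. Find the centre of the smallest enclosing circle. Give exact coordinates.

(5.5, -1)

Call the three points A, B, C in the order given.
Side lengths²: AB² = 365, AC² = 197, BC² = 144.
Since AB² = 365 ≥ 197 + 144 = 341, the angle opposite AB is not acute, so the smallest enclosing circle has AB as diameter.
Centre = midpoint of AB = (5.5, -1), r² = 365/4 = 91.25.
Centre = (5.5, -1).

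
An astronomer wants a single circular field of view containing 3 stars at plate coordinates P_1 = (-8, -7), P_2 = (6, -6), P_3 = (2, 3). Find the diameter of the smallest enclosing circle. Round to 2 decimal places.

Side lengths²: P_1P_2² = 197, P_1P_3² = 200, P_2P_3² = 97.
Since P_1P_3² = 200 < 197 + 97 = 294, the triangle is acute, so the smallest enclosing circle is the circumcircle.
Circumcentre = (-31/26, -99/26), r² = 19109/338.
Diameter = 2r = 2√(19109/338) ≈ 15.04.

15.04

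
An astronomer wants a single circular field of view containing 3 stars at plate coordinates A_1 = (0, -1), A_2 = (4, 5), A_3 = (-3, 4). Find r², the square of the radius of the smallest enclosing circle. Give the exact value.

Side lengths²: A_1A_2² = 52, A_1A_3² = 34, A_2A_3² = 50.
Since A_1A_2² = 52 < 50 + 34 = 84, the triangle is acute, so the smallest enclosing circle is the circumcircle.
Circumcentre = (14/19, 54/19), r² = 5525/361.

5525/361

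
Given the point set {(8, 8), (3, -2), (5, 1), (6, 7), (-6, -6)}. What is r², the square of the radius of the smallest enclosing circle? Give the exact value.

The farthest pair is (8, 8)–(-6, -6) with squared distance 392. The circle on this segment as diameter has centre (1, 1) and r² = 392/4 = 98.
Check (3, -2): distance² to centre = 13 ≤ 98, so it lies inside.
All remaining points lie in this disk, and no smaller disk contains both endpoints, so this is the minimum enclosing circle.

98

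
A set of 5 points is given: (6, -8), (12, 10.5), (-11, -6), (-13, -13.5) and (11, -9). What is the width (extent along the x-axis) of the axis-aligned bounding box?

25

max x = 12, min x = -13, so width = 25.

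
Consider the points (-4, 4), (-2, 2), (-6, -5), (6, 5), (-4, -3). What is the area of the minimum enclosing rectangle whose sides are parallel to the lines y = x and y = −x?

99

In coordinates u = x + y, v = x − y the rectangle is axis-aligned; the map (x,y)→(u,v) scales areas by 2.
u-values: 0, 0, -11, 11, -7; range = 11 − (-11) = 22.
v-values: -8, -4, -1, 1, -1; range = 1 − (-8) = 9.
Area = (22 × 9) / 2 = 99.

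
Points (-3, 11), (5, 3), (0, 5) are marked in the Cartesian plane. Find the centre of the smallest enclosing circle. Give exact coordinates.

Call the three points A, B, C in the order given.
Side lengths²: AB² = 128, AC² = 45, BC² = 29.
Since AB² = 128 ≥ 45 + 29 = 74, the angle opposite AB is not acute, so the smallest enclosing circle has AB as diameter.
Centre = midpoint of AB = (1, 7), r² = 128/4 = 32.
Centre = (1, 7).

(1, 7)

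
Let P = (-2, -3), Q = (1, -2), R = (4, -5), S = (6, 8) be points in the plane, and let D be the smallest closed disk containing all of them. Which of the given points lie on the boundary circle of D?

P, R, S

The minimum enclosing circle is determined by three boundary points: P, R, S.
Their circumcentre is (241/82, 149/82) with r² = 160025/3362.
The farthest remaining point Q is at distance² 61625/3362 ≤ 160025/3362.
The points at distance exactly r from the centre are P, R, S — 3 points.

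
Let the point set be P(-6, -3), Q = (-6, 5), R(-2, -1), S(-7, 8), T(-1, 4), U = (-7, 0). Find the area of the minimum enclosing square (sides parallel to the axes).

121

The bounding box has width 6 and height 11.
An axis-aligned square enclosing the set must have side ≥ max(width, height).
So the minimum side is max(6, 11) = 11.
Area = 11² = 121.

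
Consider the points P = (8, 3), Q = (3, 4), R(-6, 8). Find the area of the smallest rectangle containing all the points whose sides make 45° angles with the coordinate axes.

85.5

In coordinates u = x + y, v = x − y the rectangle is axis-aligned; the map (x,y)→(u,v) scales areas by 2.
u-values: 11, 7, 2; range = 11 − 2 = 9.
v-values: 5, -1, -14; range = 5 − (-14) = 19.
Area = (9 × 19) / 2 = 85.5.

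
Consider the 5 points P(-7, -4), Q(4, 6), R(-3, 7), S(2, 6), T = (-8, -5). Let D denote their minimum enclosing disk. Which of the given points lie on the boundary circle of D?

A smallest enclosing disk is always determined by at most three of the input points on its boundary.
The farthest pair is Q–T with squared distance 265. The circle on this segment as diameter has centre (-2, 0.5) and r² = 265/4 = 66.25.
Check P: distance² to centre = 45.25 ≤ 66.25, so it lies inside.
All remaining points lie in this disk, and no smaller disk contains both endpoints, so this is the minimum enclosing circle.
The points at distance exactly r from the centre are Q, T — 2 points.

Q, T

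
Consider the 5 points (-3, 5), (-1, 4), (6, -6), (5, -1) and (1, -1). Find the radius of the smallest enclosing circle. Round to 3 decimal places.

7.106

A smallest enclosing disk is always determined by at most three of the input points on its boundary.
The farthest pair is (-3, 5)–(6, -6) with squared distance 202. The circle on this segment as diameter has centre (1.5, -0.5) and r² = 202/4 = 50.5.
Check (-1, 4): distance² to centre = 26.5 ≤ 50.5, so it lies inside.
All remaining points lie in this disk, and no smaller disk contains both endpoints, so this is the minimum enclosing circle.
r = √(50.5) ≈ 7.106.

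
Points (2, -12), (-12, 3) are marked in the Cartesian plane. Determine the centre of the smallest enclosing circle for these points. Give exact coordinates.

(-5, -4.5)

The smallest circle enclosing two points has them as diameter endpoints.
Centre = midpoint = (-5, -4.5); r² = |(2, -12)−(-12, 3)|²/4 = 421/4 = 105.25.
Centre = (-5, -4.5).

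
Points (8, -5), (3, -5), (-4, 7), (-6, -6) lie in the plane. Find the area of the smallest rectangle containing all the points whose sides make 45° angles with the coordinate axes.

180

In coordinates u = x + y, v = x − y the rectangle is axis-aligned; the map (x,y)→(u,v) scales areas by 2.
u-values: 3, -2, 3, -12; range = 3 − (-12) = 15.
v-values: 13, 8, -11, 0; range = 13 − (-11) = 24.
Area = (15 × 24) / 2 = 180.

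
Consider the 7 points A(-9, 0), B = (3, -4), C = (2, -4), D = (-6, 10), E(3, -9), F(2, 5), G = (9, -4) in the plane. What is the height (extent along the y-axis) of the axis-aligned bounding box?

max y = 10, min y = -9, so height = 19.

19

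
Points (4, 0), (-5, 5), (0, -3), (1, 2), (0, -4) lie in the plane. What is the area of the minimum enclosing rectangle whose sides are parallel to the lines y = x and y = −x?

In coordinates u = x + y, v = x − y the rectangle is axis-aligned; the map (x,y)→(u,v) scales areas by 2.
u-values: 4, 0, -3, 3, -4; range = 4 − (-4) = 8.
v-values: 4, -10, 3, -1, 4; range = 4 − (-10) = 14.
Area = (8 × 14) / 2 = 56.

56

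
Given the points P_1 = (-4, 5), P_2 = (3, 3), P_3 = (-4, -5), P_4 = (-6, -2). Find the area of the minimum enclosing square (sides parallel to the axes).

100

The bounding box has width 9 and height 10.
An axis-aligned square enclosing the set must have side ≥ max(width, height).
So the minimum side is max(9, 10) = 10.
Area = 10² = 100.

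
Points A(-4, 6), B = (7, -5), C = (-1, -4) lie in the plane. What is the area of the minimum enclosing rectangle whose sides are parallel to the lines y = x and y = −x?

In coordinates u = x + y, v = x − y the rectangle is axis-aligned; the map (x,y)→(u,v) scales areas by 2.
u-values: 2, 2, -5; range = 2 − (-5) = 7.
v-values: -10, 12, 3; range = 12 − (-10) = 22.
Area = (7 × 22) / 2 = 77.

77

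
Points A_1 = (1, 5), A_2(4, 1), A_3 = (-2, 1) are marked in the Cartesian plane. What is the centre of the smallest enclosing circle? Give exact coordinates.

(1, 1.875)

Side lengths²: A_1A_2² = 25, A_1A_3² = 25, A_2A_3² = 36.
Since A_2A_3² = 36 < 25 + 25 = 50, the triangle is acute, so the smallest enclosing circle is the circumcircle.
Circumcentre = (1, 1.875), r² = 9.765625.
Centre = (1, 1.875).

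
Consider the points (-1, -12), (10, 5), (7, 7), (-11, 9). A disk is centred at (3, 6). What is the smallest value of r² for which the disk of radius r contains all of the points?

340

The required radius is the distance from (3, 6) to the farthest point.
Squared distances: 340, 50, 17, 205.
Maximum is 340, attained at (-1, -12).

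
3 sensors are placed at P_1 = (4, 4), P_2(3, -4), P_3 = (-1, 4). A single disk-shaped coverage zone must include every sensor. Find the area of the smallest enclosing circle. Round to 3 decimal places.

Side lengths²: P_1P_2² = 65, P_1P_3² = 25, P_2P_3² = 80.
Since P_2P_3² = 80 < 65 + 25 = 90, the triangle is acute, so the smallest enclosing circle is the circumcircle.
Circumcentre = (1.5, 0.25), r² = 20.3125.
Area = π·r² = π·20.3125 ≈ 63.814.

63.814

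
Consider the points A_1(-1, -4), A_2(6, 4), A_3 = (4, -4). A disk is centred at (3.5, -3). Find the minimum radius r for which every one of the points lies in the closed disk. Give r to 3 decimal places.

7.433

The required radius is the distance from (3.5, -3) to the farthest point.
Squared distances: 21.25, 55.25, 1.25.
Maximum is 55.25, attained at A_2.
r = √(55.25) ≈ 7.433.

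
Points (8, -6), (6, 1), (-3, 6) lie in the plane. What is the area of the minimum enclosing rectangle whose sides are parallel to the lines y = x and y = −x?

57.5

In coordinates u = x + y, v = x − y the rectangle is axis-aligned; the map (x,y)→(u,v) scales areas by 2.
u-values: 2, 7, 3; range = 7 − 2 = 5.
v-values: 14, 5, -9; range = 14 − (-9) = 23.
Area = (5 × 23) / 2 = 57.5.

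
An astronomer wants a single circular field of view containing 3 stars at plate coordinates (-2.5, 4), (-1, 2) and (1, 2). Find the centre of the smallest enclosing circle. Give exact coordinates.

Call the three points A, B, C in the order given.
Side lengths²: AB² = 6.25, AC² = 16.25, BC² = 4.
Since AC² = 16.25 ≥ 6.25 + 4 = 10.25, the angle opposite AC is not acute, so the smallest enclosing circle has AC as diameter.
Centre = midpoint of AC = (-0.75, 3), r² = 16.25/4 = 4.0625.
Centre = (-0.75, 3).

(-0.75, 3)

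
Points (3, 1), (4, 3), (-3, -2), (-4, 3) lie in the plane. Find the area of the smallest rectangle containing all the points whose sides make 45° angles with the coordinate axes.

54

In coordinates u = x + y, v = x − y the rectangle is axis-aligned; the map (x,y)→(u,v) scales areas by 2.
u-values: 4, 7, -5, -1; range = 7 − (-5) = 12.
v-values: 2, 1, -1, -7; range = 2 − (-7) = 9.
Area = (12 × 9) / 2 = 54.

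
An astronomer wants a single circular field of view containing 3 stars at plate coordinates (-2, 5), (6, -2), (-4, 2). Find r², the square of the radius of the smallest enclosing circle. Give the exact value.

42601/1444

Call the three points A, B, C in the order given.
Side lengths²: AB² = 113, AC² = 13, BC² = 116.
Since BC² = 116 < 113 + 13 = 126, the triangle is acute, so the smallest enclosing circle is the circumcircle.
Circumcentre = (24/19, 25/38), r² = 42601/1444.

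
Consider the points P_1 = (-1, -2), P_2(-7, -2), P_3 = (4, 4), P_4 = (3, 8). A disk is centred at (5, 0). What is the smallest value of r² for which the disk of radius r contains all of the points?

The required radius is the distance from (5, 0) to the farthest point.
Squared distances: 40, 148, 17, 68.
Maximum is 148, attained at P_2.

148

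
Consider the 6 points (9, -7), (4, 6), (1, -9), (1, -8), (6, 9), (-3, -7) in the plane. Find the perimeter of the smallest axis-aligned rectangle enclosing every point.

Width = max x − min x = 9 − (-3) = 12.
Height = max y − min y = 9 − (-9) = 18.
Perimeter = 2(12 + 18) = 60.

60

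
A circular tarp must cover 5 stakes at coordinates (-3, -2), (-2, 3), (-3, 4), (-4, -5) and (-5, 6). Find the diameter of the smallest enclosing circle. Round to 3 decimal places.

By Welzl's lemma the MEC is supported by two points (diametrically opposite) or three points (on a circumcircle).
The farthest pair is (-4, -5)–(-5, 6) with squared distance 122. The circle on this segment as diameter has centre (-4.5, 0.5) and r² = 122/4 = 30.5.
Check (-3, -2): distance² to centre = 8.5 ≤ 30.5, so it lies inside.
All remaining points lie in this disk, and no smaller disk contains both endpoints, so this is the minimum enclosing circle.
Diameter = 2r = 2√(30.5) ≈ 11.045.

11.045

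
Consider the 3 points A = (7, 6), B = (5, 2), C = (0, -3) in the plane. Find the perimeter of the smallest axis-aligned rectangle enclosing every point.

Width = max x − min x = 7 − 0 = 7.
Height = max y − min y = 6 − (-3) = 9.
Perimeter = 2(7 + 9) = 32.

32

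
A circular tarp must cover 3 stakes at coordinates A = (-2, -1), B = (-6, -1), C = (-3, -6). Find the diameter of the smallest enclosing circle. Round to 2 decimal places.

Side lengths²: AB² = 16, AC² = 26, BC² = 34.
Since BC² = 34 < 26 + 16 = 42, the triangle is acute, so the smallest enclosing circle is the circumcircle.
Circumcentre = (-4, -3.2), r² = 8.84.
Diameter = 2r = 2√(8.84) ≈ 5.95.

5.95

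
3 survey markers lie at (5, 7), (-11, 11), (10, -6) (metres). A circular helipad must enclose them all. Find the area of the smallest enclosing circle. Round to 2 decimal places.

Call the three points A, B, C in the order given.
Side lengths²: AB² = 272, AC² = 194, BC² = 730.
Since BC² = 730 ≥ 272 + 194 = 466, the angle opposite BC is not acute, so the smallest enclosing circle has BC as diameter.
Centre = midpoint of BC = (-0.5, 2.5), r² = 730/4 = 182.5.
Area = π·r² = π·182.5 ≈ 573.34.

573.34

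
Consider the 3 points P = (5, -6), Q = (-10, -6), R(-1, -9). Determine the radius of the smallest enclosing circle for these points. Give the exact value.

Side lengths²: PQ² = 225, PR² = 45, QR² = 90.
Since PQ² = 225 ≥ 90 + 45 = 135, the angle opposite PQ is not acute, so the smallest enclosing circle has PQ as diameter.
Centre = midpoint of PQ = (-2.5, -6), r² = 225/4 = 56.25.
r = √(56.25) = 7.5.

7.5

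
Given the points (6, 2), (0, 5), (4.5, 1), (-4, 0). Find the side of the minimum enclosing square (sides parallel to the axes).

The bounding box has width 10 and height 5.
An axis-aligned square enclosing the set must have side ≥ max(width, height).
So the minimum side is max(10, 5) = 10.

10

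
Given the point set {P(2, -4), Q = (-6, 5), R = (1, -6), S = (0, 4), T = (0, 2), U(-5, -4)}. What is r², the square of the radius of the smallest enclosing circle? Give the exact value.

By Welzl's lemma the MEC is supported by two points (diametrically opposite) or three points (on a circumcircle).
The farthest pair is Q–R with squared distance 170. The circle on this segment as diameter has centre (-2.5, -0.5) and r² = 170/4 = 42.5.
Check P: distance² to centre = 32.5 ≤ 42.5, so it lies inside.
All remaining points lie in this disk, and no smaller disk contains both endpoints, so this is the minimum enclosing circle.

42.5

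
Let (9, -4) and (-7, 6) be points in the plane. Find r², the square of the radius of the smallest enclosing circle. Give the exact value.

89

The smallest circle enclosing two points has them as diameter endpoints.
Centre = midpoint = (1, 1); r² = |(9, -4)−(-7, 6)|²/4 = 356/4 = 89.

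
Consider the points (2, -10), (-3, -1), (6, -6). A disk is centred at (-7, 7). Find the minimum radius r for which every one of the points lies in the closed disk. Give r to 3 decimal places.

19.235

The required radius is the distance from (-7, 7) to the farthest point.
Squared distances: 370, 80, 338.
Maximum is 370, attained at (2, -10).
r = √370 ≈ 19.235.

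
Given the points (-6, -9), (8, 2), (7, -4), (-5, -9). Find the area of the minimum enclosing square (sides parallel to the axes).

196

The bounding box has width 14 and height 11.
An axis-aligned square enclosing the set must have side ≥ max(width, height).
So the minimum side is max(14, 11) = 14.
Area = 14² = 196.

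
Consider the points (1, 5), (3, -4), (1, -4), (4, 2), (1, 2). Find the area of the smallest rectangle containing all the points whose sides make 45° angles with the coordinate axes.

49.5

In coordinates u = x + y, v = x − y the rectangle is axis-aligned; the map (x,y)→(u,v) scales areas by 2.
u-values: 6, -1, -3, 6, 3; range = 6 − (-3) = 9.
v-values: -4, 7, 5, 2, -1; range = 7 − (-4) = 11.
Area = (9 × 11) / 2 = 49.5.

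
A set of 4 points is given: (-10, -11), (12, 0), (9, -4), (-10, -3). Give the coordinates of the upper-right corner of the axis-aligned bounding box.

(12, 0)

x-range [-10, 12], y-range [-11, 0].
The upper-right corner is (12, 0).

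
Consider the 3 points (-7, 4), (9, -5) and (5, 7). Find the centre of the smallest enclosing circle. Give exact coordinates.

(1, -0.5)

Call the three points A, B, C in the order given.
Side lengths²: AB² = 337, AC² = 153, BC² = 160.
Since AB² = 337 ≥ 160 + 153 = 313, the angle opposite AB is not acute, so the smallest enclosing circle has AB as diameter.
Centre = midpoint of AB = (1, -0.5), r² = 337/4 = 84.25.
Centre = (1, -0.5).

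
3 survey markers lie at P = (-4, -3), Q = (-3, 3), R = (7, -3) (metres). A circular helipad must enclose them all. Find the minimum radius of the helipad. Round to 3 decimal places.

Side lengths²: PQ² = 37, PR² = 121, QR² = 136.
Since QR² = 136 < 121 + 37 = 158, the triangle is acute, so the smallest enclosing circle is the circumcircle.
Circumcentre = (1.5, -5/6), r² = 629/18.
r = √(629/18) ≈ 5.911.

5.911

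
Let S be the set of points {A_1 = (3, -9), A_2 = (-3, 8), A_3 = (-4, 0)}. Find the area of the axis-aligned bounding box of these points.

x ranges over [-4, 3], width 7.
y ranges over [-9, 8], height 17.
Area = 7 × 17 = 119.

119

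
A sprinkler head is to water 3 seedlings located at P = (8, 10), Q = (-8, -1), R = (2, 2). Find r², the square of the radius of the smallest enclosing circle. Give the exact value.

94.25

Side lengths²: PQ² = 377, PR² = 100, QR² = 109.
Since PQ² = 377 ≥ 109 + 100 = 209, the angle opposite PQ is not acute, so the smallest enclosing circle has PQ as diameter.
Centre = midpoint of PQ = (0, 4.5), r² = 377/4 = 94.25.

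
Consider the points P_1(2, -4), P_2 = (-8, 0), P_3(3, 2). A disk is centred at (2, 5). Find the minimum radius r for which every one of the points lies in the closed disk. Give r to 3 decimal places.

The required radius is the distance from (2, 5) to the farthest point.
Squared distances: 81, 125, 10.
Maximum is 125, attained at P_2.
r = √125 ≈ 11.180.

11.180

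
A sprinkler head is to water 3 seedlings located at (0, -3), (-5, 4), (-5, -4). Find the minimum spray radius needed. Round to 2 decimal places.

4.39

Call the three points A, B, C in the order given.
Side lengths²: AB² = 74, AC² = 26, BC² = 64.
Since AB² = 74 < 64 + 26 = 90, the triangle is acute, so the smallest enclosing circle is the circumcircle.
Circumcentre = (-3.2, 0), r² = 19.24.
r = √(19.24) ≈ 4.39.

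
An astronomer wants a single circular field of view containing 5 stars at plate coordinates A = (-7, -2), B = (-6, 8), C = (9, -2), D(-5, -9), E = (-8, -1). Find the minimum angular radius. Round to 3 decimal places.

A smallest enclosing disk is always determined by at most three of the input points on its boundary.
The minimum enclosing circle is determined by three boundary points: B, C, D.
Their circumcentre is (-9/14, -3/14) with r² = 9425/98.
The farthest remaining point E is at distance² 5365/98 ≤ 9425/98.
r = √(9425/98) ≈ 9.807.

9.807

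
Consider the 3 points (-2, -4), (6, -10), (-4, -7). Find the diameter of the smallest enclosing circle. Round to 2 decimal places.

10.46

Call the three points A, B, C in the order given.
Side lengths²: AB² = 100, AC² = 13, BC² = 109.
Since BC² = 109 < 100 + 13 = 113, the triangle is acute, so the smallest enclosing circle is the circumcircle.
Circumcentre = (13/12, -74/9), r² = 35425/1296.
Diameter = 2r = 2√(35425/1296) ≈ 10.46.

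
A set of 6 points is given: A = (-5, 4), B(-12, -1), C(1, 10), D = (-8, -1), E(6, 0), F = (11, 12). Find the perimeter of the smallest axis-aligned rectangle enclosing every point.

72

Width = max x − min x = 11 − (-12) = 23.
Height = max y − min y = 12 − (-1) = 13.
Perimeter = 2(23 + 13) = 72.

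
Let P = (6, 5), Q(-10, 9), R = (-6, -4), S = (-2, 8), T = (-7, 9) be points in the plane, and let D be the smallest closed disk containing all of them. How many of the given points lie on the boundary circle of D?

3

A smallest enclosing disk is always determined by at most three of the input points on its boundary.
The minimum enclosing circle is determined by three boundary points: P, Q, R.
Their circumcentre is (-2.71875, 4.125) with r² = 76.7822265625.
The farthest remaining point T is at distance² 42.0947265625 ≤ 76.7822265625.
The points at distance exactly r from the centre are P, Q, R — 3 points.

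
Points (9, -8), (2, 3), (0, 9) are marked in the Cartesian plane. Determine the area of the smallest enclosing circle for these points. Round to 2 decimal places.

Call the three points A, B, C in the order given.
Side lengths²: AB² = 170, AC² = 370, BC² = 40.
Since AC² = 370 ≥ 170 + 40 = 210, the angle opposite AC is not acute, so the smallest enclosing circle has AC as diameter.
Centre = midpoint of AC = (4.5, 0.5), r² = 370/4 = 92.5.
Area = π·r² = π·92.5 ≈ 290.60.

290.60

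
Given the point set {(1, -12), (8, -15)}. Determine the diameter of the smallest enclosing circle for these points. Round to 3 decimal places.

The smallest circle enclosing two points has them as diameter endpoints.
Centre = midpoint = (4.5, -13.5); r² = |(1, -12)−(8, -15)|²/4 = 58/4 = 14.5.
Diameter = 2r = 2√(14.5) ≈ 7.616.

7.616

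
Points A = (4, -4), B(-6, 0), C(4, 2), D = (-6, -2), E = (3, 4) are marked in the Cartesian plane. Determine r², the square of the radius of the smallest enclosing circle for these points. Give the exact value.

32.5

By Welzl's lemma the MEC is supported by two points (diametrically opposite) or three points (on a circumcircle).
The minimum enclosing circle is determined by three boundary points: A, D, E.
Their circumcentre is (-0.5, -0.5) with r² = 32.5.
The farthest remaining point B is at distance² 30.5 ≤ 32.5.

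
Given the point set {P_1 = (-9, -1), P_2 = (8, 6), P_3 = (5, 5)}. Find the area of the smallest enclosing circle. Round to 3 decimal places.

Side lengths²: P_1P_2² = 338, P_1P_3² = 232, P_2P_3² = 10.
Since P_1P_2² = 338 ≥ 232 + 10 = 242, the angle opposite P_1P_2 is not acute, so the smallest enclosing circle has P_1P_2 as diameter.
Centre = midpoint of P_1P_2 = (-0.5, 2.5), r² = 338/4 = 84.5.
Area = π·r² = π·84.5 ≈ 265.465.

265.465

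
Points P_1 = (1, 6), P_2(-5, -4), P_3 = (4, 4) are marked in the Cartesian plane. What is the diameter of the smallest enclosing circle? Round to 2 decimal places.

12.06

Side lengths²: P_1P_2² = 136, P_1P_3² = 13, P_2P_3² = 145.
Since P_2P_3² = 145 < 136 + 13 = 149, the triangle is acute, so the smallest enclosing circle is the circumcircle.
Circumcentre = (-29/42, 3/14), r² = 32045/882.
Diameter = 2r = 2√(32045/882) ≈ 12.06.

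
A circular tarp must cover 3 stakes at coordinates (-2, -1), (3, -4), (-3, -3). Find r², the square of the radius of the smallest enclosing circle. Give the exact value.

3145/338

Call the three points A, B, C in the order given.
Side lengths²: AB² = 34, AC² = 5, BC² = 37.
Since BC² = 37 < 34 + 5 = 39, the triangle is acute, so the smallest enclosing circle is the circumcircle.
Circumcentre = (1/26, -85/26), r² = 3145/338.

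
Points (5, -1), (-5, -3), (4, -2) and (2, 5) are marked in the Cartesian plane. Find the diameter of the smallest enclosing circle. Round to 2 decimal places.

11.02

The minimum enclosing circle of a finite set is fixed by two of the points (as a diameter) or three (as a circumcircle).
The minimum enclosing circle is determined by three boundary points: (5, -1), (-5, -3), (2, 5).
Their circumcentre is (-9/22, 1/22) with r² = 7345/242.
The farthest remaining point (4, -2) is at distance² 5717/242 ≤ 7345/242.
Diameter = 2r = 2√(7345/242) ≈ 11.02.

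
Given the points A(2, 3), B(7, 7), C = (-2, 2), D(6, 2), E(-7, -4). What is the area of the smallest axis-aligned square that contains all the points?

The bounding box has width 14 and height 11.
An axis-aligned square enclosing the set must have side ≥ max(width, height).
So the minimum side is max(14, 11) = 14.
Area = 14² = 196.

196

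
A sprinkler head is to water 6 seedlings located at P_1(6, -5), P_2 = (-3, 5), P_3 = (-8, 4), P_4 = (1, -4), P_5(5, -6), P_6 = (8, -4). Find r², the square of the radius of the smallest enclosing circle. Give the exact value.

80

The farthest pair is P_3–P_6 with squared distance 320. The circle on this segment as diameter has centre (0, 0) and r² = 320/4 = 80.
Check P_1: distance² to centre = 61 ≤ 80, so it lies inside.
All remaining points lie in this disk, and no smaller disk contains both endpoints, so this is the minimum enclosing circle.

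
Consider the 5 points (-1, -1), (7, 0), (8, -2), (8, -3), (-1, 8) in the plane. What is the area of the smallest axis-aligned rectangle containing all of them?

99

x ranges over [-1, 8], width 9.
y ranges over [-3, 8], height 11.
Area = 9 × 11 = 99.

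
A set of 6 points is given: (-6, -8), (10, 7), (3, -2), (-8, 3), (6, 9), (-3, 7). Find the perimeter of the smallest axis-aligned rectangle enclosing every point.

70

Width = max x − min x = 10 − (-8) = 18.
Height = max y − min y = 9 − (-8) = 17.
Perimeter = 2(18 + 17) = 70.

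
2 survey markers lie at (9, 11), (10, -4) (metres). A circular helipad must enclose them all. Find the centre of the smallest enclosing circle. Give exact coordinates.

(9.5, 3.5)

The smallest circle enclosing two points has them as diameter endpoints.
Centre = midpoint = (9.5, 3.5); r² = |(9, 11)−(10, -4)|²/4 = 226/4 = 56.5.
Centre = (9.5, 3.5).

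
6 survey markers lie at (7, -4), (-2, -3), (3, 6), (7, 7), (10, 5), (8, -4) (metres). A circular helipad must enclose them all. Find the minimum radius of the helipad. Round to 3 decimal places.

A smallest enclosing disk is always determined by at most three of the input points on its boundary.
The farthest pair is (-2, -3)–(10, 5) with squared distance 208. The circle on this segment as diameter has centre (4, 1) and r² = 208/4 = 52.
Check (7, -4): distance² to centre = 34 ≤ 52, so it lies inside.
All remaining points lie in this disk, and no smaller disk contains both endpoints, so this is the minimum enclosing circle.
r = √52 ≈ 7.211.

7.211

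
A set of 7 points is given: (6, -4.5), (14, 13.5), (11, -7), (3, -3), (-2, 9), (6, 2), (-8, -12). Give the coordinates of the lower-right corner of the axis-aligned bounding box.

x-range [-8, 14], y-range [-12, 13.5].
The lower-right corner is (14, -12).

(14, -12)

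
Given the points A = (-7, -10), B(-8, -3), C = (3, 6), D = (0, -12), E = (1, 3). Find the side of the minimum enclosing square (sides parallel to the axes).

The bounding box has width 11 and height 18.
An axis-aligned square enclosing the set must have side ≥ max(width, height).
So the minimum side is max(11, 18) = 18.

18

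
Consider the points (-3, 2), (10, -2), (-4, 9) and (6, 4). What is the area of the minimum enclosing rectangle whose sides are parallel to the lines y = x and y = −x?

137.5

In coordinates u = x + y, v = x − y the rectangle is axis-aligned; the map (x,y)→(u,v) scales areas by 2.
u-values: -1, 8, 5, 10; range = 10 − (-1) = 11.
v-values: -5, 12, -13, 2; range = 12 − (-13) = 25.
Area = (11 × 25) / 2 = 137.5.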